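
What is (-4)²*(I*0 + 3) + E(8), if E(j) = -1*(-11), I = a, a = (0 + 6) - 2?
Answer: 59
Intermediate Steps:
a = 4 (a = 6 - 2 = 4)
I = 4
E(j) = 11
(-4)²*(I*0 + 3) + E(8) = (-4)²*(4*0 + 3) + 11 = 16*(0 + 3) + 11 = 16*3 + 11 = 48 + 11 = 59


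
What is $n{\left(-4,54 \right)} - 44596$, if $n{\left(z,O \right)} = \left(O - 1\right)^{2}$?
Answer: $-41787$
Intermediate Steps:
$n{\left(z,O \right)} = \left(-1 + O\right)^{2}$ ($n{\left(z,O \right)} = \left(O - 1\right)^{2} = \left(-1 + O\right)^{2}$)
$n{\left(-4,54 \right)} - 44596 = \left(-1 + 54\right)^{2} - 44596 = 53^{2} - 44596 = 2809 - 44596 = -41787$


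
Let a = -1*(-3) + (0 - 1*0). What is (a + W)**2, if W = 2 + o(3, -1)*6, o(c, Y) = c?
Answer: 529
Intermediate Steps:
a = 3 (a = 3 + (0 + 0) = 3 + 0 = 3)
W = 20 (W = 2 + 3*6 = 2 + 18 = 20)
(a + W)**2 = (3 + 20)**2 = 23**2 = 529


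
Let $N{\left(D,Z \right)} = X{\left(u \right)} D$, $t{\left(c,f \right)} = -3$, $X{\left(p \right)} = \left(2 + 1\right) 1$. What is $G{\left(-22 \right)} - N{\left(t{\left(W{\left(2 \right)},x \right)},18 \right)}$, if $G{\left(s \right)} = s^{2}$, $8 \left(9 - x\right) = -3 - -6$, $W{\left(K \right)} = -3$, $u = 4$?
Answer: $493$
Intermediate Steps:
$x = \frac{69}{8}$ ($x = 9 - \frac{-3 - -6}{8} = 9 - \frac{-3 + 6}{8} = 9 - \frac{3}{8} = \frac{69}{8} \approx 8.625$)
$X{\left(p \right)} = 3$ ($X{\left(p \right)} = 3 \cdot 1 = 3$)
$N{\left(D,Z \right)} = 3 D$
$G{\left(-22 \right)} - N{\left(t{\left(W{\left(2 \right)},x \right)},18 \right)} = \left(-22\right)^{2} - 3 \left(-3\right) = 484 - -9 = 484 + 9 = 493$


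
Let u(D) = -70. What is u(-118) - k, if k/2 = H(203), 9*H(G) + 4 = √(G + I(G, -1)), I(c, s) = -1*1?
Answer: -622/9 - 2*√202/9 ≈ -72.270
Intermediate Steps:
I(c, s) = -1
H(G) = -4/9 + √(-1 + G)/9 (H(G) = -4/9 + √(G - 1)/9 = -4/9 + √(-1 + G)/9)
k = -8/9 + 2*√202/9 (k = 2*(-4/9 + √(-1 + 203)/9) = 2*(-4/9 + √202/9) = -8/9 + 2*√202/9 ≈ 2.2695)
u(-118) - k = -70 - (-8/9 + 2*√202/9) = -70 + (8/9 - 2*√202/9) = -622/9 - 2*√202/9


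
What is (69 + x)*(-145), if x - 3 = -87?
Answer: 2175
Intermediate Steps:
x = -84 (x = 3 - 87 = -84)
(69 + x)*(-145) = (69 - 84)*(-145) = -15*(-145) = 2175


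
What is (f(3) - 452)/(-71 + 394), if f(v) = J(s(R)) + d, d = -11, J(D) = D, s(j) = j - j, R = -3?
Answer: -463/323 ≈ -1.4334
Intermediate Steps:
s(j) = 0
f(v) = -11 (f(v) = 0 - 11 = -11)
(f(3) - 452)/(-71 + 394) = (-11 - 452)/(-71 + 394) = -463/323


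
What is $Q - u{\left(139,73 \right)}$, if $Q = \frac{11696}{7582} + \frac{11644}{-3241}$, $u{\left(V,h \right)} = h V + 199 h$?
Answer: $- \frac{17834442490}{722743} \approx -24676.0$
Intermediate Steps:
$u{\left(V,h \right)} = 199 h + V h$ ($u{\left(V,h \right)} = V h + 199 h = 199 h + V h$)
$Q = - \frac{1481708}{722743}$ ($Q = 11696 \cdot \frac{1}{7582} + 11644 \left(- \frac{1}{3241}\right) = \frac{344}{223} - \frac{11644}{3241} = - \frac{1481708}{722743} \approx -2.0501$)
$Q - u{\left(139,73 \right)} = - \frac{1481708}{722743} - 73 \left(199 + 139\right) = - \frac{1481708}{722743} - 73 \cdot 338 = - \frac{1481708}{722743} - 24674 = - \frac{17834442490}{722743}$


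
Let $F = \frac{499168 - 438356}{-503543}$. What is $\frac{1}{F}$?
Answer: $- \frac{503543}{60812} \approx -8.2803$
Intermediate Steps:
$F = - \frac{60812}{503543}$ ($F = 60812 \left(- \frac{1}{503543}\right) = - \frac{60812}{503543} \approx -0.12077$)
$\frac{1}{F} = \frac{1}{- \frac{60812}{503543}} = - \frac{503543}{60812}$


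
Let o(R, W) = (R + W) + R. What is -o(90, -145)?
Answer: -35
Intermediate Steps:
o(R, W) = W + 2*R
-o(90, -145) = -(-145 + 2*90) = -(-145 + 180) = -1*35 = -35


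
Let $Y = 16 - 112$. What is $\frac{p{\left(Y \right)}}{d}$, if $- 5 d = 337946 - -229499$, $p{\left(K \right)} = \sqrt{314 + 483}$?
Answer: $- \frac{\sqrt{797}}{113489} \approx -0.00024876$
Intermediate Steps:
$Y = -96$ ($Y = 16 - 112 = -96$)
$p{\left(K \right)} = \sqrt{797}$
$d = -113489$ ($d = - \frac{337946 - -229499}{5} = - \frac{337946 + 229499}{5} = \left(- \frac{1}{5}\right) 567445 = -113489$)
$\frac{p{\left(Y \right)}}{d} = \frac{\sqrt{797}}{-113489} = \sqrt{797} \left(- \frac{1}{113489}\right) = - \frac{\sqrt{797}}{113489}$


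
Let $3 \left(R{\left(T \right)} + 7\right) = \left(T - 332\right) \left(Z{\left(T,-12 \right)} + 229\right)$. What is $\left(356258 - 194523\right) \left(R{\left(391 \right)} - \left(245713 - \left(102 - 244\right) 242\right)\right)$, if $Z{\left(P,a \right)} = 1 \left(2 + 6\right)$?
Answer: $-44545538905$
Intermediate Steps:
$Z{\left(P,a \right)} = 8$ ($Z{\left(P,a \right)} = 1 \cdot 8 = 8$)
$R{\left(T \right)} = -26235 + 79 T$ ($R{\left(T \right)} = -7 + \frac{\left(T - 332\right) \left(8 + 229\right)}{3} = -7 + \frac{\left(-332 + T\right) 237}{3} = -7 + \frac{-78684 + 237 T}{3} = -7 + \left(-26228 + 79 T\right) = -26235 + 79 T$)
$\left(356258 - 194523\right) \left(R{\left(391 \right)} - \left(245713 - \left(102 - 244\right) 242\right)\right) = \left(356258 - 194523\right) \left(\left(-26235 + 79 \cdot 391\right) - \left(245713 - \left(102 - 244\right) 242\right)\right) = 161735 \left(\left(-26235 + 30889\right) - 280077\right) = 161735 \left(4654 - 280077\right) = 161735 \left(-275423\right) = -44545538905$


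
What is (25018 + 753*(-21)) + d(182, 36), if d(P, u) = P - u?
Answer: 9351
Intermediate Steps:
(25018 + 753*(-21)) + d(182, 36) = (25018 + 753*(-21)) + (182 - 1*36) = (25018 - 15813) + (182 - 36) = 9205 + 146 = 9351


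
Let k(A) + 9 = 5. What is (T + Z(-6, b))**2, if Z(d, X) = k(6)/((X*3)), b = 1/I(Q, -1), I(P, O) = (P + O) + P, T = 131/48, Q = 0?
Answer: 4225/256 ≈ 16.504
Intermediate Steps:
k(A) = -4 (k(A) = -9 + 5 = -4)
T = 131/48 (T = 131*(1/48) = 131/48 ≈ 2.7292)
I(P, O) = O + 2*P (I(P, O) = (O + P) + P = O + 2*P)
b = -1 (b = 1/(-1 + 2*0) = 1/(-1 + 0) = 1/(-1) = -1)
Z(d, X) = -4/(3*X) (Z(d, X) = -4*1/(3*X) = -4/(3*X))
(T + Z(-6, b))**2 = (131/48 - 4/3/(-1))**2 = (131/48 - 4/3*(-1))**2 = (131/48 + 4/3)**2 = (65/16)**2 = 4225/256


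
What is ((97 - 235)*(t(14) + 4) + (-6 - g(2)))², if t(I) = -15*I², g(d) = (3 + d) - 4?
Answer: 164155435921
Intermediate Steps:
g(d) = -1 + d
((97 - 235)*(t(14) + 4) + (-6 - g(2)))² = ((97 - 235)*(-15*14² + 4) + (-6 - (-1 + 2)))² = (-138*(-15*196 + 4) + (-6 - 1*1))² = (-138*(-2940 + 4) + (-6 - 1))² = (-138*(-2936) - 7)² = (405168 - 7)² = 405161² = 164155435921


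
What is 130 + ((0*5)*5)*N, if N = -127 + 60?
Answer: 130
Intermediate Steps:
N = -67
130 + ((0*5)*5)*N = 130 + ((0*5)*5)*(-67) = 130 + (0*5)*(-67) = 130 + 0*(-67) = 130 + 0 = 130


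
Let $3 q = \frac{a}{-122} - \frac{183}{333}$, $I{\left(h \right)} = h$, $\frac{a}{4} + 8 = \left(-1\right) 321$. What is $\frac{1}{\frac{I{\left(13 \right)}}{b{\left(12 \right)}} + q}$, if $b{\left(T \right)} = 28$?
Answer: $\frac{568764}{2204945} \approx 0.25795$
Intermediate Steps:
$a = -1316$ ($a = -32 + 4 \left(\left(-1\right) 321\right) = -32 + 4 \left(-321\right) = -32 - 1284 = -1316$)
$q = \frac{69317}{20313}$ ($q = \frac{- \frac{1316}{-122} - \frac{183}{333}}{3} = \frac{\left(-1316\right) \left(- \frac{1}{122}\right) - \frac{61}{111}}{3} = \frac{\frac{658}{61} - \frac{61}{111}}{3} = \frac{1}{3} \cdot \frac{69317}{6771} = \frac{69317}{20313} \approx 3.4124$)
$\frac{1}{\frac{I{\left(13 \right)}}{b{\left(12 \right)}} + q} = \frac{1}{\frac{13}{28} + \frac{69317}{20313}} = \frac{1}{\frac{2204945}{568764}} = \frac{568764}{2204945}$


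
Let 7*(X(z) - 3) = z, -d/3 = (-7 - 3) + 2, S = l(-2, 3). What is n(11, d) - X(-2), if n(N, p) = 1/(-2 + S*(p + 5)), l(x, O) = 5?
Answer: -2710/1001 ≈ -2.7073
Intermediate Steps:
S = 5
d = 24 (d = -3*((-7 - 3) + 2) = -3*(-10 + 2) = -3*(-8) = 24)
X(z) = 3 + z/7
n(N, p) = 1/(23 + 5*p) (n(N, p) = 1/(-2 + 5*(p + 5)) = 1/(-2 + 5*(5 + p)) = 1/(-2 + (25 + 5*p)) = 1/(23 + 5*p))
n(11, d) - X(-2) = 1/(23 + 5*24) - (3 + (⅐)*(-2)) = 1/(23 + 120) - (3 - 2/7) = 1/143 - 1*19/7 = 1/143 - 19/7 = -2710/1001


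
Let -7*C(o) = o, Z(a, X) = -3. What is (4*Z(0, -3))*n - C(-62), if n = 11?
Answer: -986/7 ≈ -140.86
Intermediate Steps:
C(o) = -o/7
(4*Z(0, -3))*n - C(-62) = (4*(-3))*11 - (-1)*(-62)/7 = -12*11 - 1*62/7 = -132 - 62/7 = -986/7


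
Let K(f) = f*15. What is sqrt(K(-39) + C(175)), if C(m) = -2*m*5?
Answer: I*sqrt(2335) ≈ 48.322*I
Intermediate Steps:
K(f) = 15*f
C(m) = -10*m
sqrt(K(-39) + C(175)) = sqrt(15*(-39) - 10*175) = sqrt(-585 - 1750) = sqrt(-2335) = I*sqrt(2335)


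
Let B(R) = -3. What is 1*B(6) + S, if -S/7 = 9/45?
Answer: -22/5 ≈ -4.4000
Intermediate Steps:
S = -7/5 (S = -63/45 = -7*1/5 = -7/5 ≈ -1.4000)
1*B(6) + S = 1*(-3) - 7/5 = -3 - 7/5 = -22/5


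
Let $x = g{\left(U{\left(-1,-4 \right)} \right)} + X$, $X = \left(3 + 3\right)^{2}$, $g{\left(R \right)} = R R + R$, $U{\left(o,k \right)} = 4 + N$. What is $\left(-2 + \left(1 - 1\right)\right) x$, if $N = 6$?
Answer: $-292$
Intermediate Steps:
$U{\left(o,k \right)} = 10$ ($U{\left(o,k \right)} = 4 + 6 = 10$)
$g{\left(R \right)} = R + R^{2}$ ($g{\left(R \right)} = R^{2} + R = R + R^{2}$)
$X = 36$ ($X = 6^{2} = 36$)
$x = 146$ ($x = 10 \left(1 + 10\right) + 36 = 10 \cdot 11 + 36 = 110 + 36 = 146$)
$\left(-2 + \left(1 - 1\right)\right) x = \left(-2 + \left(1 - 1\right)\right) 146 = \left(-2 + 0\right) 146 = \left(-2\right) 146 = -292$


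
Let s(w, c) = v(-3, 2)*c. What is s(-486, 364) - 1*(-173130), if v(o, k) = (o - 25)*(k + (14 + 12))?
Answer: -112246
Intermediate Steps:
v(o, k) = (-25 + o)*(26 + k) (v(o, k) = (-25 + o)*(k + 26) = (-25 + o)*(26 + k))
s(w, c) = -784*c (s(w, c) = (-650 - 25*2 + 26*(-3) + 2*(-3))*c = (-650 - 50 - 78 - 6)*c = -784*c)
s(-486, 364) - 1*(-173130) = -784*364 - 1*(-173130) = -285376 + 173130 = -112246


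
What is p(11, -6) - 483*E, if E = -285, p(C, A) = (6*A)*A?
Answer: 137871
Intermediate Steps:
p(C, A) = 6*A**2
p(11, -6) - 483*E = 6*(-6)**2 - 483*(-285) = 6*36 + 137655 = 216 + 137655 = 137871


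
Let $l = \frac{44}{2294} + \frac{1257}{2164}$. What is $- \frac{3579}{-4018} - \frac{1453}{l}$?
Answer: $- \frac{14485598232559}{5984356966} \approx -2420.6$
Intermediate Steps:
$l = \frac{1489387}{2482108}$ ($l = 44 \cdot \frac{1}{2294} + 1257 \cdot \frac{1}{2164} = \frac{22}{1147} + \frac{1257}{2164} = \frac{1489387}{2482108} \approx 0.60005$)
$- \frac{3579}{-4018} - \frac{1453}{l} = - \frac{3579}{-4018} - \frac{1453}{\frac{1489387}{2482108}} = \left(-3579\right) \left(- \frac{1}{4018}\right) - \frac{3606502924}{1489387} = \frac{3579}{4018} - \frac{3606502924}{1489387} = - \frac{14485598232559}{5984356966}$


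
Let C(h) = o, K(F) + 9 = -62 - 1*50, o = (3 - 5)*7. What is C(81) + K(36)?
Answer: -135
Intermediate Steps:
o = -14 (o = -2*7 = -14)
K(F) = -121 (K(F) = -9 + (-62 - 1*50) = -9 + (-62 - 50) = -9 - 112 = -121)
C(h) = -14
C(81) + K(36) = -14 - 121 = -135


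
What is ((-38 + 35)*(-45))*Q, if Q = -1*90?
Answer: -12150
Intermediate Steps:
Q = -90
((-38 + 35)*(-45))*Q = ((-38 + 35)*(-45))*(-90) = -3*(-45)*(-90) = 135*(-90) = -12150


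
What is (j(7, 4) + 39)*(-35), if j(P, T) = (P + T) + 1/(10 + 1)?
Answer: -19285/11 ≈ -1753.2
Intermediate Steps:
j(P, T) = 1/11 + P + T (j(P, T) = (P + T) + 1/11 = 1/11 + P + T)
(j(7, 4) + 39)*(-35) = ((1/11 + 7 + 4) + 39)*(-35) = (122/11 + 39)*(-35) = (551/11)*(-35) = -19285/11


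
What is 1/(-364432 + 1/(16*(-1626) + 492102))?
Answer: -466086/169856653151 ≈ -2.7440e-6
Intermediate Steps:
1/(-364432 + 1/(16*(-1626) + 492102)) = 1/(-364432 + 1/(-26016 + 492102)) = 1/(-364432 + 1/466086) = 1/(-169856653151/466086) = -466086/169856653151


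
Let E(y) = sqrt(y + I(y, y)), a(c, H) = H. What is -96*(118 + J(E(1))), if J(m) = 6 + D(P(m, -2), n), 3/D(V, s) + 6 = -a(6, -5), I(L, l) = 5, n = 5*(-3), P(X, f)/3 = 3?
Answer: -11616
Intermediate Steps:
P(X, f) = 9 (P(X, f) = 3*3 = 9)
n = -15
D(V, s) = -3 (D(V, s) = 3/(-6 - 1*(-5)) = 3/(-6 + 5) = 3/(-1) = 3*(-1) = -3)
E(y) = sqrt(5 + y) (E(y) = sqrt(y + 5) = sqrt(5 + y))
J(m) = 3 (J(m) = 6 - 3 = 3)
-96*(118 + J(E(1))) = -96*(118 + 3) = -96*121 = -11616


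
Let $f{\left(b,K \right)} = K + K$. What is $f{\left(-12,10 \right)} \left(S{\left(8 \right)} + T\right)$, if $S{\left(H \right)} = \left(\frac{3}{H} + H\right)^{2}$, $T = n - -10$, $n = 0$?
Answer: $\frac{25645}{16} \approx 1602.8$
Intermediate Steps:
$f{\left(b,K \right)} = 2 K$
$T = 10$ ($T = 0 - -10 = 0 + 10 = 10$)
$S{\left(H \right)} = \left(H + \frac{3}{H}\right)^{2}$
$f{\left(-12,10 \right)} \left(S{\left(8 \right)} + T\right) = 2 \cdot 10 \left(\frac{\left(3 + 8^{2}\right)^{2}}{64} + 10\right) = 20 \left(\frac{\left(3 + 64\right)^{2}}{64} + 10\right) = 20 \left(\frac{67^{2}}{64} + 10\right) = 20 \left(\frac{1}{64} \cdot 4489 + 10\right) = 20 \left(\frac{4489}{64} + 10\right) = 20 \cdot \frac{5129}{64} = \frac{25645}{16}$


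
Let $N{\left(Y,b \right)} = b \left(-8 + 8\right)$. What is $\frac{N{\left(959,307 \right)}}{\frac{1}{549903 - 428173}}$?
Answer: $0$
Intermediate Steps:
$N{\left(Y,b \right)} = 0$ ($N{\left(Y,b \right)} = b 0 = 0$)
$\frac{N{\left(959,307 \right)}}{\frac{1}{549903 - 428173}} = \frac{0}{\frac{1}{549903 - 428173}} = \frac{0}{\frac{1}{121730}} = 0 \frac{1}{\frac{1}{121730}} = 0 \cdot 121730 = 0$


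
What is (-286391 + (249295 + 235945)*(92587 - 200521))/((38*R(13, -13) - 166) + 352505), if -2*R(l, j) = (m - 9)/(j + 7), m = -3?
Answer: -52374180551/352301 ≈ -1.4866e+5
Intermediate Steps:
R(l, j) = 6/(7 + j) (R(l, j) = -(-3 - 9)/(2*(j + 7)) = -(-6)/(7 + j) = 6/(7 + j))
(-286391 + (249295 + 235945)*(92587 - 200521))/((38*R(13, -13) - 166) + 352505) = (-286391 + (249295 + 235945)*(92587 - 200521))/((38*(6/(7 - 13)) - 166) + 352505) = (-286391 + 485240*(-107934))/((38*(6/(-6)) - 166) + 352505) = (-286391 - 52373894160)/((38*(6*(-⅙)) - 166) + 352505) = -52374180551/((38*(-1) - 166) + 352505) = -52374180551/((-38 - 166) + 352505) = -52374180551/(-204 + 352505) = -52374180551/352301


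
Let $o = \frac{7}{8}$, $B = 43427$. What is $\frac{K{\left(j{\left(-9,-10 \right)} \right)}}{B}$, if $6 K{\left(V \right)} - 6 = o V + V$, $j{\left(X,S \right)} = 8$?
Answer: $\frac{7}{86854} \approx 8.0595 \cdot 10^{-5}$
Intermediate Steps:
$o = \frac{7}{8}$ ($o = 7 \cdot \frac{1}{8} = \frac{7}{8} \approx 0.875$)
$K{\left(V \right)} = 1 + \frac{5 V}{16}$ ($K{\left(V \right)} = 1 + \frac{\frac{7 V}{8} + V}{6} = 1 + \frac{\frac{15}{8} V}{6} = 1 + \frac{5 V}{16}$)
$\frac{K{\left(j{\left(-9,-10 \right)} \right)}}{B} = \frac{1 + \frac{5}{16} \cdot 8}{43427} = \left(1 + \frac{5}{2}\right) \frac{1}{43427} = \frac{7}{2} \cdot \frac{1}{43427} = \frac{7}{86854}$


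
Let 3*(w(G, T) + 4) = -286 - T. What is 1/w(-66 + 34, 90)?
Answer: -3/388 ≈ -0.0077320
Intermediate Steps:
w(G, T) = -298/3 - T/3 (w(G, T) = -4 + (-286 - T)/3 = -4 + (-286/3 - T/3) = -298/3 - T/3)
1/w(-66 + 34, 90) = 1/(-298/3 - ⅓*90) = 1/(-298/3 - 30) = 1/(-388/3) = -3/388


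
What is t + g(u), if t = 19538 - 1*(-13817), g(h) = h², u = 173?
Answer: 63284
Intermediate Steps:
t = 33355 (t = 19538 + 13817 = 33355)
t + g(u) = 33355 + 173² = 33355 + 29929 = 63284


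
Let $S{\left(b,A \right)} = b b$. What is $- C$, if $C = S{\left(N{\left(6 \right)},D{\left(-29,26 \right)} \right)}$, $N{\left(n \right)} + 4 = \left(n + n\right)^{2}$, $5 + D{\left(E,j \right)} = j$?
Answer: $-19600$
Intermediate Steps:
$D{\left(E,j \right)} = -5 + j$
$N{\left(n \right)} = -4 + 4 n^{2}$ ($N{\left(n \right)} = -4 + \left(n + n\right)^{2} = -4 + \left(2 n\right)^{2} = -4 + 4 n^{2}$)
$S{\left(b,A \right)} = b^{2}$
$C = 19600$ ($C = \left(-4 + 4 \cdot 6^{2}\right)^{2} = \left(-4 + 4 \cdot 36\right)^{2} = \left(-4 + 144\right)^{2} = 140^{2} = 19600$)
$- C = \left(-1\right) 19600 = -19600$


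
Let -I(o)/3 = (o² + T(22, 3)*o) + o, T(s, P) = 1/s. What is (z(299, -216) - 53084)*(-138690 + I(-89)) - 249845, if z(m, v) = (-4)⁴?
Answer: 94237781255/11 ≈ 8.5671e+9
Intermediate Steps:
z(m, v) = 256
I(o) = -3*o² - 69*o/22 (I(o) = -3*((o² + o/22) + o) = -3*(o² + 23*o/22) = -3*o² - 69*o/22)
(z(299, -216) - 53084)*(-138690 + I(-89)) - 249845 = (256 - 53084)*(-138690 - 3/22*(-89)*(23 + 22*(-89))) - 249845 = -52828*(-138690 - 3/22*(-89)*(23 - 1958)) - 249845 = -52828*(-138690 - 3/22*(-89)*(-1935)) - 249845 = -52828*(-138690 - 516645/22) - 249845 = -52828*(-3567825/22) - 249845 = 94240529550/11 - 249845 = 94237781255/11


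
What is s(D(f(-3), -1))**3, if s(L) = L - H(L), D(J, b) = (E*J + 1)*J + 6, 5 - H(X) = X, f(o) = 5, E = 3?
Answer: 4657463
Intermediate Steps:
H(X) = 5 - X
D(J, b) = 6 + J*(1 + 3*J) (D(J, b) = (3*J + 1)*J + 6 = (1 + 3*J)*J + 6 = J*(1 + 3*J) + 6 = 6 + J*(1 + 3*J))
s(L) = -5 + 2*L (s(L) = L - (5 - L) = L + (-5 + L) = -5 + 2*L)
s(D(f(-3), -1))**3 = (-5 + 2*(6 + 5 + 3*5**2))**3 = (-5 + 2*(6 + 5 + 3*25))**3 = (-5 + 2*(6 + 5 + 75))**3 = (-5 + 2*86)**3 = (-5 + 172)**3 = 167**3 = 4657463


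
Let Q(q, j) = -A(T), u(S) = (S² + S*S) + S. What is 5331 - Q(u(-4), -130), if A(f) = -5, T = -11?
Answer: 5326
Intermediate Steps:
u(S) = S + 2*S² (u(S) = (S² + S²) + S = 2*S² + S = S + 2*S²)
Q(q, j) = 5 (Q(q, j) = -1*(-5) = 5)
5331 - Q(u(-4), -130) = 5331 - 1*5 = 5331 - 5 = 5326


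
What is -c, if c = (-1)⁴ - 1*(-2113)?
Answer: -2114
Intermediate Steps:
c = 2114 (c = 1 + 2113 = 2114)
-c = -1*2114 = -2114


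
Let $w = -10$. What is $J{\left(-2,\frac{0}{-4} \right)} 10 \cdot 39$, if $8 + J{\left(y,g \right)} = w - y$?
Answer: $-6240$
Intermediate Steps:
$J{\left(y,g \right)} = -18 - y$ ($J{\left(y,g \right)} = -8 - \left(10 + y\right) = -18 - y$)
$J{\left(-2,\frac{0}{-4} \right)} 10 \cdot 39 = \left(-18 - -2\right) 10 \cdot 39 = \left(-18 + 2\right) 10 \cdot 39 = \left(-16\right) 10 \cdot 39 = \left(-160\right) 39 = -6240$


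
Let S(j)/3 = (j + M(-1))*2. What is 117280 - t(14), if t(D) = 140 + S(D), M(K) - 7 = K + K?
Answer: 117026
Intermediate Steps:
M(K) = 7 + 2*K (M(K) = 7 + (K + K) = 7 + 2*K)
S(j) = 30 + 6*j (S(j) = 3*((j + (7 + 2*(-1)))*2) = 3*((j + (7 - 2))*2) = 3*((j + 5)*2) = 3*((5 + j)*2) = 3*(10 + 2*j) = 30 + 6*j)
t(D) = 170 + 6*D (t(D) = 140 + (30 + 6*D) = 170 + 6*D)
117280 - t(14) = 117280 - (170 + 6*14) = 117280 - (170 + 84) = 117280 - 1*254 = 117280 - 254 = 117026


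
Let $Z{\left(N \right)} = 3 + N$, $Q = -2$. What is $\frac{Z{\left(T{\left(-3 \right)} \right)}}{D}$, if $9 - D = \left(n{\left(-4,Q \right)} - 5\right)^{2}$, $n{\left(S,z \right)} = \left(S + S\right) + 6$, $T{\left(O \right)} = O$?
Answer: $0$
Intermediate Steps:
$n{\left(S,z \right)} = 6 + 2 S$ ($n{\left(S,z \right)} = 2 S + 6 = 6 + 2 S$)
$D = -40$ ($D = 9 - \left(\left(6 + 2 \left(-4\right)\right) - 5\right)^{2} = 9 - \left(\left(6 - 8\right) - 5\right)^{2} = 9 - \left(-2 - 5\right)^{2} = 9 - \left(-7\right)^{2} = 9 - 49 = -40$)
$\frac{Z{\left(T{\left(-3 \right)} \right)}}{D} = \frac{3 - 3}{-40} = 0 \left(- \frac{1}{40}\right) = 0$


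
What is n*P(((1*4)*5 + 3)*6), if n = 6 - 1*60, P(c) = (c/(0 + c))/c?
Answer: -9/23 ≈ -0.39130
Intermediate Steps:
P(c) = 1/c (P(c) = (c/c)/c = 1/c)
n = -54 (n = 6 - 60 = -54)
n*P(((1*4)*5 + 3)*6) = -54*1/(6*((1*4)*5 + 3)) = -54*1/(6*(4*5 + 3)) = -54*1/(6*(20 + 3)) = -54/(23*6) = -54/138 = -54*1/138 = -9/23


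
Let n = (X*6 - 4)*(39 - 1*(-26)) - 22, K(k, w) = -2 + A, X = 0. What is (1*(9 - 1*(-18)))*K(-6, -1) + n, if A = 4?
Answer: -228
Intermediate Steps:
K(k, w) = 2 (K(k, w) = -2 + 4 = 2)
n = -282 (n = (0*6 - 4)*(39 - 1*(-26)) - 22 = (0 - 4)*(39 + 26) - 22 = -4*65 - 22 = -260 - 22 = -282)
(1*(9 - 1*(-18)))*K(-6, -1) + n = (1*(9 - 1*(-18)))*2 - 282 = (1*(9 + 18))*2 - 282 = (1*27)*2 - 282 = 27*2 - 282 = 54 - 282 = -228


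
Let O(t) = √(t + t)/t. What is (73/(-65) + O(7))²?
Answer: 45753/29575 - 146*√14/455 ≈ 0.34640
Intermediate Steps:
O(t) = √2/√t (O(t) = √(2*t)/t = (√2*√t)/t = √2/√t)
(73/(-65) + O(7))² = (73/(-65) + √2/√7)² = (73*(-1/65) + √2*(√7/7))² = (-73/65 + √14/7)²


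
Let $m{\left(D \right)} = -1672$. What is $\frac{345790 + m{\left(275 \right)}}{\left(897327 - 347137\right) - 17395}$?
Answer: $\frac{344118}{532795} \approx 0.64587$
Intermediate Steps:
$\frac{345790 + m{\left(275 \right)}}{\left(897327 - 347137\right) - 17395} = \frac{345790 - 1672}{\left(897327 - 347137\right) - 17395} = \frac{344118}{\left(897327 - 347137\right) - 17395} = \frac{344118}{550190 - 17395} = \frac{344118}{532795}$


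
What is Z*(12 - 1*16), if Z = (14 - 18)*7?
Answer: 112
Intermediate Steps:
Z = -28 (Z = -4*7 = -28)
Z*(12 - 1*16) = -28*(12 - 1*16) = -28*(12 - 16) = -28*(-4) = 112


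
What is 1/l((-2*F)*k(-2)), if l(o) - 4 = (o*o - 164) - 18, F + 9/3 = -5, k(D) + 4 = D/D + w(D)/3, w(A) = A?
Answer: 9/29374 ≈ 0.00030639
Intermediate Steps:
k(D) = -3 + D/3 (k(D) = -4 + (D/D + D/3) = -4 + (1 + D*(⅓)) = -4 + (1 + D/3) = -3 + D/3)
F = -8 (F = -3 - 5 = -8)
l(o) = -178 + o² (l(o) = 4 + ((o*o - 164) - 18) = 4 + ((o² - 164) - 18) = 4 + ((-164 + o²) - 18) = 4 + (-182 + o²) = -178 + o²)
1/l((-2*F)*k(-2)) = 1/(-178 + ((-2*(-8))*(-3 + (⅓)*(-2)))²) = 1/(-178 + (16*(-3 - ⅔))²) = 1/(-178 + (16*(-11/3))²) = 1/(-178 + (-176/3)²) = 1/(-178 + 30976/9) = 1/(29374/9) = 9/29374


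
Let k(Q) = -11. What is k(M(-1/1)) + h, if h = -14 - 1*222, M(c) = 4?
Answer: -247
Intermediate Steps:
h = -236 (h = -14 - 222 = -236)
k(M(-1/1)) + h = -11 - 236 = -247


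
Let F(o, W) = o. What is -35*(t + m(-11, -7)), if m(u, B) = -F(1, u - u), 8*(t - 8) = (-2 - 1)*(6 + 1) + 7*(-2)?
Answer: -735/8 ≈ -91.875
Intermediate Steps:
t = 29/8 (t = 8 + ((-2 - 1)*(6 + 1) + 7*(-2))/8 = 8 + (-3*7 - 14)/8 = 8 + (-21 - 14)/8 = 8 + (1/8)*(-35) = 8 - 35/8 = 29/8 ≈ 3.6250)
m(u, B) = -1 (m(u, B) = -1*1 = -1)
-35*(t + m(-11, -7)) = -35*(29/8 - 1) = -35*21/8 = -735/8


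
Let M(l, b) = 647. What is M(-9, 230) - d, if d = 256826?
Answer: -256179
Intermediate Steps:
M(-9, 230) - d = 647 - 1*256826 = 647 - 256826 = -256179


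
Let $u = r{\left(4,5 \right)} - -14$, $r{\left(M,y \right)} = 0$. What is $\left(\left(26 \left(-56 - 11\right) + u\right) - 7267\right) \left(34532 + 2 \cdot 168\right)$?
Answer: $-313637660$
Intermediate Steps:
$u = 14$ ($u = 0 - -14 = 0 + 14 = 14$)
$\left(\left(26 \left(-56 - 11\right) + u\right) - 7267\right) \left(34532 + 2 \cdot 168\right) = \left(\left(26 \left(-56 - 11\right) + 14\right) - 7267\right) \left(34532 + 2 \cdot 168\right) = \left(\left(26 \left(-56 - 11\right) + 14\right) - 7267\right) \left(34532 + 336\right) = \left(\left(26 \left(-67\right) + 14\right) - 7267\right) 34868 = \left(\left(-1742 + 14\right) - 7267\right) 34868 = \left(-1728 - 7267\right) 34868 = \left(-8995\right) 34868 = -313637660$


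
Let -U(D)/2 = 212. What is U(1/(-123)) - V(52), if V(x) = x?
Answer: -476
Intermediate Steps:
U(D) = -424 (U(D) = -2*212 = -424)
U(1/(-123)) - V(52) = -424 - 1*52 = -424 - 52 = -476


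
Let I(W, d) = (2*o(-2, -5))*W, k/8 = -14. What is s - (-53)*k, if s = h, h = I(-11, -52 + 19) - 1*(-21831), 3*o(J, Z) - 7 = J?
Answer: 47575/3 ≈ 15858.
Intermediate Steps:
o(J, Z) = 7/3 + J/3
k = -112 (k = 8*(-14) = -112)
I(W, d) = 10*W/3 (I(W, d) = (2*(7/3 + (1/3)*(-2)))*W = (2*(7/3 - 2/3))*W = (2*(5/3))*W = 10*W/3)
h = 65383/3 (h = (10/3)*(-11) - 1*(-21831) = -110/3 + 21831 = 65383/3 ≈ 21794.)
s = 65383/3 ≈ 21794.
s - (-53)*k = 65383/3 - (-53)*(-112) = 65383/3 - 1*5936 = 65383/3 - 5936 = 47575/3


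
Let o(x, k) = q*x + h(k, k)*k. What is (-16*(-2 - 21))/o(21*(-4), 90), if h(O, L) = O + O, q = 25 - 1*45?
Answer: 46/2235 ≈ 0.020582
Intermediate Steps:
q = -20 (q = 25 - 45 = -20)
h(O, L) = 2*O
o(x, k) = -20*x + 2*k² (o(x, k) = -20*x + (2*k)*k = -20*x + 2*k²)
(-16*(-2 - 21))/o(21*(-4), 90) = (-16*(-2 - 21))/(-420*(-4) + 2*90²) = (-16*(-23))/(-20*(-84) + 2*8100) = 368/(1680 + 16200) = 368/17880 = 368*(1/17880) = 46/2235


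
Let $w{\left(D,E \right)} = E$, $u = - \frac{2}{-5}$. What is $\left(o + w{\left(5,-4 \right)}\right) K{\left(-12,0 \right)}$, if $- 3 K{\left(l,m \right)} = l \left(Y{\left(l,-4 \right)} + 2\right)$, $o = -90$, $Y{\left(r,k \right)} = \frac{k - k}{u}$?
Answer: $-752$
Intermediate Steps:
$u = \frac{2}{5}$ ($u = \left(-2\right) \left(- \frac{1}{5}\right) = \frac{2}{5} \approx 0.4$)
$Y{\left(r,k \right)} = 0$ ($Y{\left(r,k \right)} = \frac{k - k}{\frac{2}{5}} = 0 \cdot \frac{5}{2} = 0$)
$K{\left(l,m \right)} = - \frac{2 l}{3}$ ($K{\left(l,m \right)} = - \frac{l \left(0 + 2\right)}{3} = - \frac{l 2}{3} = - \frac{2 l}{3}$)
$\left(o + w{\left(5,-4 \right)}\right) K{\left(-12,0 \right)} = \left(-90 - 4\right) \left(\left(- \frac{2}{3}\right) \left(-12\right)\right) = \left(-94\right) 8 = -752$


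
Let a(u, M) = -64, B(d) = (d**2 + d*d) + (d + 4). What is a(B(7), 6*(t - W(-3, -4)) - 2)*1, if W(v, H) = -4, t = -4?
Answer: -64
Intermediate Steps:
B(d) = 4 + d + 2*d**2 (B(d) = (d**2 + d**2) + (4 + d) = 2*d**2 + (4 + d) = 4 + d + 2*d**2)
a(B(7), 6*(t - W(-3, -4)) - 2)*1 = -64*1 = -64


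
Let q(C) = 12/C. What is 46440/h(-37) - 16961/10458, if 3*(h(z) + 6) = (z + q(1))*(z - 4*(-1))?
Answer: 68729573/401886 ≈ 171.02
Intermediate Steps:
h(z) = -6 + (4 + z)*(12 + z)/3 (h(z) = -6 + ((z + 12/1)*(z - 4*(-1)))/3 = -6 + ((z + 12*1)*(z + 4))/3 = -6 + ((z + 12)*(4 + z))/3 = -6 + ((12 + z)*(4 + z))/3 = -6 + ((4 + z)*(12 + z))/3 = -6 + (4 + z)*(12 + z)/3)
46440/h(-37) - 16961/10458 = 46440/(10 + (1/3)*(-37)**2 + (16/3)*(-37)) - 16961/10458 = 46440/(10 + (1/3)*1369 - 592/3) - 16961*1/10458 = 46440/(10 + 1369/3 - 592/3) - 2423/1494 = 46440/269 - 2423/1494 = 68729573/401886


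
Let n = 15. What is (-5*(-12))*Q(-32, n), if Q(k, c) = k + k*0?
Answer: -1920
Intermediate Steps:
Q(k, c) = k (Q(k, c) = k + 0 = k)
(-5*(-12))*Q(-32, n) = -5*(-12)*(-32) = 60*(-32) = -1920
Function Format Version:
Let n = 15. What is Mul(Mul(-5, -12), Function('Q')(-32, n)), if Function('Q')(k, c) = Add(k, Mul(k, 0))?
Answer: -1920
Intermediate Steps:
Function('Q')(k, c) = k (Function('Q')(k, c) = Add(k, 0) = k)
Mul(Mul(-5, -12), Function('Q')(-32, n)) = Mul(Mul(-5, -12), -32) = Mul(60, -32) = -1920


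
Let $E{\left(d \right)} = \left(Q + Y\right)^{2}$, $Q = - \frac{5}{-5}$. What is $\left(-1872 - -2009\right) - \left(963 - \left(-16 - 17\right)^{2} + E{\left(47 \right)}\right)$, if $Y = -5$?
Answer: $247$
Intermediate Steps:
$Q = 1$ ($Q = \left(-5\right) \left(- \frac{1}{5}\right) = 1$)
$E{\left(d \right)} = 16$ ($E{\left(d \right)} = \left(1 - 5\right)^{2} = \left(-4\right)^{2} = 16$)
$\left(-1872 - -2009\right) - \left(963 - \left(-16 - 17\right)^{2} + E{\left(47 \right)}\right) = \left(-1872 - -2009\right) + \left(\left(\left(-16 - 17\right)^{2} - 963\right) - 16\right) = \left(-1872 + 2009\right) - \left(979 - 1089\right) = 137 + \left(\left(1089 - 963\right) - 16\right) = 137 + \left(126 - 16\right) = 137 + 110 = 247$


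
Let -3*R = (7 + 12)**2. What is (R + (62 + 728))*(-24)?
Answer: -16072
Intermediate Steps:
R = -361/3 (R = -(7 + 12)**2/3 = -1/3*19**2 = -1/3*361 = -361/3 ≈ -120.33)
(R + (62 + 728))*(-24) = (-361/3 + (62 + 728))*(-24) = (-361/3 + 790)*(-24) = (2009/3)*(-24) = -16072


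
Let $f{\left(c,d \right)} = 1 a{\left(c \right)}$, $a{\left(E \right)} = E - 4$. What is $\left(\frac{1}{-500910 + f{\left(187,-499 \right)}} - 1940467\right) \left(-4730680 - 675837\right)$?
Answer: $\frac{5253210990732546670}{500727} \approx 1.0491 \cdot 10^{13}$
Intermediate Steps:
$a{\left(E \right)} = -4 + E$
$f{\left(c,d \right)} = -4 + c$ ($f{\left(c,d \right)} = 1 \left(-4 + c\right) = -4 + c$)
$\left(\frac{1}{-500910 + f{\left(187,-499 \right)}} - 1940467\right) \left(-4730680 - 675837\right) = \left(\frac{1}{-500910 + \left(-4 + 187\right)} - 1940467\right) \left(-4730680 - 675837\right) = \left(\frac{1}{-500910 + 183} - 1940467\right) \left(-5406517\right) = \left(\frac{1}{-500727} - 1940467\right) \left(-5406517\right) = \left(- \frac{1}{500727} - 1940467\right) \left(-5406517\right) = \left(- \frac{971644219510}{500727}\right) \left(-5406517\right) = \frac{5253210990732546670}{500727}$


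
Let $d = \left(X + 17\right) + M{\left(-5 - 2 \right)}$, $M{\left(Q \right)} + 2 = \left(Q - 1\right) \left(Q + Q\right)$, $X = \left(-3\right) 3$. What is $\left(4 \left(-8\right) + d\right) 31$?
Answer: $2666$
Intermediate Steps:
$X = -9$
$M{\left(Q \right)} = -2 + 2 Q \left(-1 + Q\right)$ ($M{\left(Q \right)} = -2 + \left(Q - 1\right) \left(Q + Q\right) = -2 + \left(-1 + Q\right) 2 Q = -2 + 2 Q \left(-1 + Q\right)$)
$d = 118$ ($d = \left(-9 + 17\right) - \left(2 - 2 \left(-5 - 2\right)^{2} + 2 \left(-5 - 2\right)\right) = 8 - \left(2 - 2 \left(-5 - 2\right)^{2} + 2 \left(-5 - 2\right)\right) = 8 - \left(-12 - 98\right) = 8 + \left(-2 + 14 + 2 \cdot 49\right) = 8 + \left(-2 + 14 + 98\right) = 8 + 110 = 118$)
$\left(4 \left(-8\right) + d\right) 31 = \left(4 \left(-8\right) + 118\right) 31 = \left(-32 + 118\right) 31 = 86 \cdot 31 = 2666$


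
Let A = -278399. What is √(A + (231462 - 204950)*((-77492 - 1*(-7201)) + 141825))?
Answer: √1896231009 ≈ 43546.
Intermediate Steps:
√(A + (231462 - 204950)*((-77492 - 1*(-7201)) + 141825)) = √(-278399 + (231462 - 204950)*((-77492 - 1*(-7201)) + 141825)) = √(-278399 + 26512*((-77492 + 7201) + 141825)) = √(-278399 + 26512*(-70291 + 141825)) = √(-278399 + 26512*71534) = √(-278399 + 1896509408) = √1896231009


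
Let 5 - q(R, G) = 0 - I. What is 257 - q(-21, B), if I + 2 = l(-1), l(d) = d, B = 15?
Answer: 255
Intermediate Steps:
I = -3 (I = -2 - 1 = -3)
q(R, G) = 2 (q(R, G) = 5 - (0 - 1*(-3)) = 5 - (0 + 3) = 5 - 1*3 = 5 - 3 = 2)
257 - q(-21, B) = 257 - 1*2 = 257 - 2 = 255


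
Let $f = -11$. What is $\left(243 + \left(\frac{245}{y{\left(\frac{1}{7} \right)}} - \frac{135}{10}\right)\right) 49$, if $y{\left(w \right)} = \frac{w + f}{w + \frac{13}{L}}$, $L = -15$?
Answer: $\frac{72275}{6} \approx 12046.0$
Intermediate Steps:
$y{\left(w \right)} = \frac{-11 + w}{- \frac{13}{15} + w}$ ($y{\left(w \right)} = \frac{w - 11}{w + \frac{13}{-15}} = \frac{-11 + w}{w + 13 \left(- \frac{1}{15}\right)} = \frac{-11 + w}{w - \frac{13}{15}} = \frac{-11 + w}{- \frac{13}{15} + w}$)
$\left(243 + \left(\frac{245}{y{\left(\frac{1}{7} \right)}} - \frac{135}{10}\right)\right) 49 = \left(243 + \left(\frac{245}{15 \frac{1}{-13 + \frac{15}{7}} \left(-11 + \frac{1}{7}\right)} - \frac{135}{10}\right)\right) 49 = \left(243 + \left(\frac{245}{15 \frac{1}{-13 + 15 \cdot \frac{1}{7}} \left(-11 + \frac{1}{7}\right)} - \frac{27}{2}\right)\right) 49 = \left(243 - \left(\frac{27}{2} - \frac{245}{15 \frac{1}{-13 + \frac{15}{7}} \left(- \frac{76}{7}\right)}\right)\right) 49 = \left(243 - \left(\frac{27}{2} - \frac{245}{15 \frac{1}{- \frac{76}{7}} \left(- \frac{76}{7}\right)}\right)\right) 49 = \left(243 - \left(\frac{27}{2} - \frac{245}{15 \left(- \frac{7}{76}\right) \left(- \frac{76}{7}\right)}\right)\right) 49 = \left(243 - \left(\frac{27}{2} - \frac{245}{15}\right)\right) 49 = \left(243 + \left(245 \cdot \frac{1}{15} - \frac{27}{2}\right)\right) 49 = \left(243 + \left(\frac{49}{3} - \frac{27}{2}\right)\right) 49 = \left(243 + \frac{17}{6}\right) 49 = \frac{1475}{6} \cdot 49 = \frac{72275}{6}$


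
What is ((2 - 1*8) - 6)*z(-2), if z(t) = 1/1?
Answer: -12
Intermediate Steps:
z(t) = 1
((2 - 1*8) - 6)*z(-2) = ((2 - 1*8) - 6)*1 = ((2 - 8) - 6)*1 = (-6 - 6)*1 = -12*1 = -12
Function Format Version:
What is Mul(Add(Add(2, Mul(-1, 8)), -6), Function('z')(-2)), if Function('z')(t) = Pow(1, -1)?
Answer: -12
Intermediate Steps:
Function('z')(t) = 1
Mul(Add(Add(2, Mul(-1, 8)), -6), Function('z')(-2)) = Mul(Add(Add(2, Mul(-1, 8)), -6), 1) = Mul(Add(Add(2, -8), -6), 1) = Mul(Add(-6, -6), 1) = Mul(-12, 1) = -12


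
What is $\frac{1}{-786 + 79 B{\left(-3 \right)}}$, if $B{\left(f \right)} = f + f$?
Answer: $- \frac{1}{1260} \approx -0.00079365$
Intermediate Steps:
$B{\left(f \right)} = 2 f$
$\frac{1}{-786 + 79 B{\left(-3 \right)}} = \frac{1}{-786 + 79 \cdot 2 \left(-3\right)} = \frac{1}{-786 + 79 \left(-6\right)} = \frac{1}{-786 - 474} = \frac{1}{-1260} = - \frac{1}{1260}$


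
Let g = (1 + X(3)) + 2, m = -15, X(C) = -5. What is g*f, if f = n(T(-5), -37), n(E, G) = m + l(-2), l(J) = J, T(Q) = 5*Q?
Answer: 34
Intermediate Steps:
n(E, G) = -17 (n(E, G) = -15 - 2 = -17)
f = -17
g = -2 (g = (1 - 5) + 2 = -4 + 2 = -2)
g*f = -2*(-17) = 34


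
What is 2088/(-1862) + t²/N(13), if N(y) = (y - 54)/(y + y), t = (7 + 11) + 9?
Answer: -17688978/38171 ≈ -463.41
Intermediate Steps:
t = 27 (t = 18 + 9 = 27)
N(y) = (-54 + y)/(2*y) (N(y) = (-54 + y)/((2*y)) = (-54 + y)*(1/(2*y)) = (-54 + y)/(2*y))
2088/(-1862) + t²/N(13) = 2088/(-1862) + 27²/(((½)*(-54 + 13)/13)) = 2088*(-1/1862) + 729/(((½)*(1/13)*(-41))) = -1044/931 + 729/(-41/26) = -1044/931 + 729*(-26/41) = -1044/931 - 18954/41 = -17688978/38171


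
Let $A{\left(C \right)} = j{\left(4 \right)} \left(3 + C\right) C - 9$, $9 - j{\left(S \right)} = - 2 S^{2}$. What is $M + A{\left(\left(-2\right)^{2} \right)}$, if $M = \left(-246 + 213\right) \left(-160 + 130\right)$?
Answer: $2129$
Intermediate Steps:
$j{\left(S \right)} = 9 + 2 S^{2}$ ($j{\left(S \right)} = 9 - - 2 S^{2} = 9 + 2 S^{2}$)
$M = 990$ ($M = \left(-33\right) \left(-30\right) = 990$)
$A{\left(C \right)} = -9 + C \left(123 + 41 C\right)$ ($A{\left(C \right)} = \left(9 + 2 \cdot 4^{2}\right) \left(3 + C\right) C - 9 = \left(9 + 2 \cdot 16\right) \left(3 + C\right) C - 9 = \left(9 + 32\right) \left(3 + C\right) C - 9 = 41 \left(3 + C\right) C - 9 = \left(123 + 41 C\right) C - 9 = C \left(123 + 41 C\right) - 9 = -9 + C \left(123 + 41 C\right)$)
$M + A{\left(\left(-2\right)^{2} \right)} = 990 + \left(-9 + 41 \left(\left(-2\right)^{2}\right)^{2} + 123 \left(-2\right)^{2}\right) = 990 + \left(-9 + 41 \cdot 4^{2} + 123 \cdot 4\right) = 990 + \left(-9 + 41 \cdot 16 + 492\right) = 990 + \left(-9 + 656 + 492\right) = 990 + 1139 = 2129$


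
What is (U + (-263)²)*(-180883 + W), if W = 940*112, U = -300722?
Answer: 17506101459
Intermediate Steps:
W = 105280
(U + (-263)²)*(-180883 + W) = (-300722 + (-263)²)*(-180883 + 105280) = (-300722 + 69169)*(-75603) = -231553*(-75603) = 17506101459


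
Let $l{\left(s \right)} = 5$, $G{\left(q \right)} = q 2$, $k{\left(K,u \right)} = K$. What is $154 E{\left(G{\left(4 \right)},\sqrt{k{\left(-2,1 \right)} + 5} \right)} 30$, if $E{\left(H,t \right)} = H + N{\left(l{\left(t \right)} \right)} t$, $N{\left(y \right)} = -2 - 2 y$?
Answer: $36960 - 55440 \sqrt{3} \approx -59065.0$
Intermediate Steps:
$G{\left(q \right)} = 2 q$
$E{\left(H,t \right)} = H - 12 t$ ($E{\left(H,t \right)} = H + \left(-2 - 10\right) t = H - 12 t$)
$154 E{\left(G{\left(4 \right)},\sqrt{k{\left(-2,1 \right)} + 5} \right)} 30 = 154 \left(2 \cdot 4 - 12 \sqrt{-2 + 5}\right) 30 = 154 \left(8 - 12 \sqrt{3}\right) 30 = \left(1232 - 1848 \sqrt{3}\right) 30 = 36960 - 55440 \sqrt{3}$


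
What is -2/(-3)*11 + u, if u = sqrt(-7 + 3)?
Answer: 22/3 + 2*I ≈ 7.3333 + 2.0*I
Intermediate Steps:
u = 2*I (u = sqrt(-4) = 2*I ≈ 2.0*I)
-2/(-3)*11 + u = -2/(-3)*11 + 2*I = -2*(-1/3)*11 + 2*I = (2/3)*11 + 2*I = 22/3 + 2*I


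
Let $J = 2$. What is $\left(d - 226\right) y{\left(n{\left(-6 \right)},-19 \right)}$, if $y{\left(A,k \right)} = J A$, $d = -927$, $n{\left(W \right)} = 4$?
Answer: $-9224$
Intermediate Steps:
$y{\left(A,k \right)} = 2 A$
$\left(d - 226\right) y{\left(n{\left(-6 \right)},-19 \right)} = \left(-927 - 226\right) 2 \cdot 4 = \left(-1153\right) 8 = -9224$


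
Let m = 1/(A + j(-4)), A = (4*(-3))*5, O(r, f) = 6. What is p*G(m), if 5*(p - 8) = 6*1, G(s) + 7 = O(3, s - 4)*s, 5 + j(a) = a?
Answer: -326/5 ≈ -65.200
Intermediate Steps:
j(a) = -5 + a
A = -60 (A = -12*5 = -60)
m = -1/69 (m = 1/(-60 + (-5 - 4)) = 1/(-60 - 9) = 1/(-69) = -1/69 ≈ -0.014493)
G(s) = -7 + 6*s
p = 46/5 (p = 8 + (6*1)/5 = 8 + (⅕)*6 = 8 + 6/5 = 46/5 ≈ 9.2000)
p*G(m) = 46*(-7 + 6*(-1/69))/5 = 46*(-7 - 2/23)/5 = (46/5)*(-163/23) = -326/5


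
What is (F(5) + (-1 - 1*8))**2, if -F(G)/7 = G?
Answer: 1936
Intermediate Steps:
F(G) = -7*G
(F(5) + (-1 - 1*8))**2 = (-7*5 + (-1 - 1*8))**2 = (-35 + (-1 - 8))**2 = (-35 - 9)**2 = (-44)**2 = 1936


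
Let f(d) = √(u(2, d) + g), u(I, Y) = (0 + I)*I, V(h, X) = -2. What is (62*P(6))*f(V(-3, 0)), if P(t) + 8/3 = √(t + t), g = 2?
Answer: 372*√2 - 496*√6/3 ≈ 121.11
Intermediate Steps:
u(I, Y) = I² (u(I, Y) = I*I = I²)
P(t) = -8/3 + √2*√t (P(t) = -8/3 + √(t + t) = -8/3 + √(2*t) = -8/3 + √2*√t)
f(d) = √6 (f(d) = √(2² + 2) = √(4 + 2) = √6)
(62*P(6))*f(V(-3, 0)) = (62*(-8/3 + √2*√6))*√6 = (62*(-8/3 + 2*√3))*√6 = (-496/3 + 124*√3)*√6 = √6*(-496/3 + 124*√3)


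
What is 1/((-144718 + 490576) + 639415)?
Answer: 1/985273 ≈ 1.0149e-6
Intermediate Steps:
1/((-144718 + 490576) + 639415) = 1/(345858 + 639415) = 1/985273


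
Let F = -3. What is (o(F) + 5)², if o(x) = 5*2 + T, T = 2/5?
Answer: 5929/25 ≈ 237.16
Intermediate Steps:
T = ⅖ (T = 2*(⅕) = ⅖ ≈ 0.40000)
o(x) = 52/5 (o(x) = 5*2 + ⅖ = 10 + ⅖ = 52/5)
(o(F) + 5)² = (52/5 + 5)² = (77/5)² = 5929/25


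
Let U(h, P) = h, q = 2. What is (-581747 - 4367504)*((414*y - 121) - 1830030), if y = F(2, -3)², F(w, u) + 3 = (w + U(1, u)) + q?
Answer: 9049680707245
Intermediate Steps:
F(w, u) = w (F(w, u) = -3 + ((w + 1) + 2) = -3 + ((1 + w) + 2) = -3 + (3 + w) = w)
y = 4 (y = 2² = 4)
(-581747 - 4367504)*((414*y - 121) - 1830030) = (-581747 - 4367504)*((414*4 - 121) - 1830030) = -4949251*((1656 - 121) - 1830030) = -4949251*(1535 - 1830030) = -4949251*(-1828495) = 9049680707245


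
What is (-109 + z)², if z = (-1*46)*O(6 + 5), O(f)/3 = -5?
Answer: 337561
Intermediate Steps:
O(f) = -15 (O(f) = 3*(-5) = -15)
z = 690 (z = -1*46*(-15) = -46*(-15) = 690)
(-109 + z)² = (-109 + 690)² = 581² = 337561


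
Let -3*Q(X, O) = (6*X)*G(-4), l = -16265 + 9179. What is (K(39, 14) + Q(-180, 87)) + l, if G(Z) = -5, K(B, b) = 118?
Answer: -8768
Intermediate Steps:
l = -7086
Q(X, O) = 10*X (Q(X, O) = -6*X*(-5)/3 = -(-10)*X = 10*X)
(K(39, 14) + Q(-180, 87)) + l = (118 + 10*(-180)) - 7086 = (118 - 1800) - 7086 = -1682 - 7086 = -8768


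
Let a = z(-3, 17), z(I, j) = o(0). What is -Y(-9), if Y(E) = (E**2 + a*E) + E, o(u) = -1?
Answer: -81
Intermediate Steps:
z(I, j) = -1
a = -1
Y(E) = E**2 (Y(E) = (E**2 - E) + E = E**2)
-Y(-9) = -1*(-9)**2 = -1*81 = -81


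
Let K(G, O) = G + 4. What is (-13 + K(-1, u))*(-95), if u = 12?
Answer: 950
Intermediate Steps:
K(G, O) = 4 + G
(-13 + K(-1, u))*(-95) = (-13 + (4 - 1))*(-95) = (-13 + 3)*(-95) = -10*(-95) = 950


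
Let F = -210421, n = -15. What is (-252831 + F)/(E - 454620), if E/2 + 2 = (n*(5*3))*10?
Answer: 115813/114781 ≈ 1.0090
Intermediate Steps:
E = -4504 (E = -4 + 2*(-75*3*10) = -4 + 2*(-15*15*10) = -4 + 2*(-225*10) = -4 + 2*(-2250) = -4 - 4500 = -4504)
(-252831 + F)/(E - 454620) = (-252831 - 210421)/(-4504 - 454620) = -463252/(-459124) = -463252*(-1/459124) = 115813/114781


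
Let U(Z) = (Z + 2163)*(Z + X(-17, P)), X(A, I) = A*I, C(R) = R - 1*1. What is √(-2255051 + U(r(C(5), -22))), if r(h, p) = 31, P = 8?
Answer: I*√2485421 ≈ 1576.5*I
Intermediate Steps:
C(R) = -1 + R (C(R) = R - 1 = -1 + R)
U(Z) = (-136 + Z)*(2163 + Z) (U(Z) = (Z + 2163)*(Z - 17*8) = (2163 + Z)*(Z - 136) = (2163 + Z)*(-136 + Z) = (-136 + Z)*(2163 + Z))
√(-2255051 + U(r(C(5), -22))) = √(-2255051 + (-294168 + 31² + 2027*31)) = √(-2255051 + (-294168 + 961 + 62837)) = √(-2255051 - 230370) = √(-2485421) = I*√2485421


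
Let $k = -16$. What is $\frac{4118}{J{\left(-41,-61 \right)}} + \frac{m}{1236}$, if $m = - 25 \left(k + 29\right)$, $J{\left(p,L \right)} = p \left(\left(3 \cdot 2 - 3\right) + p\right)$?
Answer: $\frac{2291749}{962844} \approx 2.3802$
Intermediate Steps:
$J{\left(p,L \right)} = p \left(3 + p\right)$ ($J{\left(p,L \right)} = p \left(\left(6 - 3\right) + p\right) = p \left(3 + p\right)$)
$m = -325$ ($m = - 25 \left(-16 + 29\right) = \left(-25\right) 13 = -325$)
$\frac{4118}{J{\left(-41,-61 \right)}} + \frac{m}{1236} = \frac{4118}{\left(-41\right) \left(3 - 41\right)} - \frac{325}{1236} = \frac{4118}{\left(-41\right) \left(-38\right)} - \frac{325}{1236} = \frac{4118}{1558} - \frac{325}{1236} = 4118 \cdot \frac{1}{1558} - \frac{325}{1236} = \frac{2059}{779} - \frac{325}{1236} = \frac{2291749}{962844}$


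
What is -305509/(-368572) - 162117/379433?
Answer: 56168409473/139848379676 ≈ 0.40164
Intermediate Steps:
-305509/(-368572) - 162117/379433 = -305509*(-1/368572) - 162117*1/379433 = 305509/368572 - 162117/379433 = 56168409473/139848379676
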